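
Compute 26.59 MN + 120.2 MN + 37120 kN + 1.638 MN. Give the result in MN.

185.548 MN

In MN:
  26.59 MN → 26.59
  120.2 MN → 120.2
  37120 kN = 37120 × 10^-3 MN = 37.12
  1.638 MN → 1.638
Sum: 26.59 + 120.2 + 37.12 + 1.638 = 185.548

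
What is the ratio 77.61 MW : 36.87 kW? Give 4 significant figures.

(77.61 × 10^6) / (36.87 × 10^3) = 2.105 × 10^3

2105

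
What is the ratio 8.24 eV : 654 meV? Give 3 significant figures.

(8.24) / (654 × 10^-3) = 0.0126 × 10^3

12.6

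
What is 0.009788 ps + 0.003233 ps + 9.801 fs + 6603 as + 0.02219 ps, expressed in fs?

In fs:
  0.009788 ps = 0.009788e3 fs = 9.788
  0.003233 ps = 0.003233e3 fs = 3.233
  9.801 fs → 9.801
  6603 as = 6603e-3 fs = 6.603
  0.02219 ps = 0.02219e3 fs = 22.19
Sum: 9.788 + 3.233 + 9.801 + 6.603 + 22.19 = 51.615

51.615 fs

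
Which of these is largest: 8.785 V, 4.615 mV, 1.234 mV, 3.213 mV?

8.785 V = 8.785 V
4.615 mV = 0.004615 V
1.234 mV = 0.001234 V
3.213 mV = 0.003213 V

8.785 V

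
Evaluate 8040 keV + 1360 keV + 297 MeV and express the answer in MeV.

In MeV:
  8040 keV = 8040 × 10⁻³ MeV = 8.04
  1360 keV = 1360 × 10⁻³ MeV = 1.36
  297 MeV → 297
Sum: 8.04 + 1.36 + 297 = 306.4

306.4 MeV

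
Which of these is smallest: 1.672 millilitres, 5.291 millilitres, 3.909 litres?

1.672 millilitres

1.672 millilitres = 0.001672 litres
5.291 millilitres = 0.005291 litres
3.909 litres = 3.909 litres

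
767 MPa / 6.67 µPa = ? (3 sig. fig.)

(767 × 10⁶) / (6.67 × 10⁻⁶) = 115 × 10¹²

115000000000000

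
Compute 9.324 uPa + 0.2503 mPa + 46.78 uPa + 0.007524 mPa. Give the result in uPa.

In uPa:
  9.324 uPa → 9.324
  0.2503 mPa = 0.2503e3 uPa = 250.3
  46.78 uPa → 46.78
  0.007524 mPa = 0.007524e3 uPa = 7.524
Sum: 9.324 + 250.3 + 46.78 + 7.524 = 313.928

313.928 uPa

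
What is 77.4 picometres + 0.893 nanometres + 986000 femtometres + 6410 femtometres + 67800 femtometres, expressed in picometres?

2030.61 picometres

In picometres:
  77.4 picometres → 77.4
  0.893 nanometres = 0.893 × 10^3 picometres = 893
  986000 femtometres = 986000 × 10^-3 picometres = 986
  6410 femtometres = 6410 × 10^-3 picometres = 6.41
  67800 femtometres = 67800 × 10^-3 picometres = 67.8
Sum: 77.4 + 893 + 986 + 6.41 + 67.8 = 2030.61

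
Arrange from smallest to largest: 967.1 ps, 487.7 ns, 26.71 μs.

967.1 ps = 0.0000000009671 s
487.7 ns = 0.0000004877 s
26.71 μs = 0.00002671 s

967.1 ps < 487.7 ns < 26.71 μs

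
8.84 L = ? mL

8840 mL

(no prefix) = 1e0, milli = 1e-3; factor is 1e3.
8.84 × 1e3 = 8840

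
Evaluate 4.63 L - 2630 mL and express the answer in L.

In L:
  4.63 L → 4.63
  2630 mL = 2630e-3 L = 2.63
Difference: 4.63 - 2.63 = 2

2 L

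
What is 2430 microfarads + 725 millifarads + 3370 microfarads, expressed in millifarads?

In millifarads:
  2430 microfarads = 2430e-3 millifarads = 2.43
  725 millifarads → 725
  3370 microfarads = 3370e-3 millifarads = 3.37
Sum: 2.43 + 725 + 3.37 = 730.8

730.8 millifarads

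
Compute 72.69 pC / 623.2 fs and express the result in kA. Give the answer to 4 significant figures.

(72.69e-12) / (623.2e-15) = 0.11664e3 A

0.1166 kA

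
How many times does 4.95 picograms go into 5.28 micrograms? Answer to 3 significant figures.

(5.28 × 10⁻⁶) / (4.95 × 10⁻¹²) = 1.067 × 10⁶

1070000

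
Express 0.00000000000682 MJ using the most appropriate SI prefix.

= 6.82 × 10⁻⁶ J; 10⁻⁶ is micro.

6.82 µJ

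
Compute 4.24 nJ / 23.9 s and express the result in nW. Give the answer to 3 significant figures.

0.177 nW

(4.24 × 10⁻⁹) / (23.9) = 0.17741 × 10⁻⁹ W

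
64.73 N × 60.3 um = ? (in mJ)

64.73 × 60.3e-6 = 3903.219e-6 J

3.903219 mJ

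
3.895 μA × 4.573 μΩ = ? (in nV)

0.017811835 nV

3.895e-6 × 4.573e-6 = 17.811835e-12 V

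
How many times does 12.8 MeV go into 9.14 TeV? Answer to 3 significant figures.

714000

(9.14e12) / (12.8e6) = 0.7141e6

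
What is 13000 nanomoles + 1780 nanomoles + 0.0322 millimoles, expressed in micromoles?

46.98 micromoles

In micromoles:
  13000 nanomoles = 13000 × 10^-3 micromoles = 13
  1780 nanomoles = 1780 × 10^-3 micromoles = 1.78
  0.0322 millimoles = 0.0322 × 10^3 micromoles = 32.2
Sum: 13 + 1.78 + 32.2 = 46.98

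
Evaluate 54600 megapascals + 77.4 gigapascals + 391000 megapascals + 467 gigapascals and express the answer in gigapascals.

990 gigapascals

In gigapascals:
  54600 megapascals = 54600 × 10^-3 gigapascals = 54.6
  77.4 gigapascals → 77.4
  391000 megapascals = 391000 × 10^-3 gigapascals = 391
  467 gigapascals → 467
Sum: 54.6 + 77.4 + 391 + 467 = 990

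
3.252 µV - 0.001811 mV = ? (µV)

1.441 µV

In µV:
  3.252 µV → 3.252
  0.001811 mV = 0.001811 × 10³ µV = 1.811
Difference: 3.252 - 1.811 = 1.441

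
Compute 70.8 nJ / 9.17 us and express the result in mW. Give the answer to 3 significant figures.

7.72 mW

(70.8 × 10^-9) / (9.17 × 10^-6) = 7.7208 × 10^-3 W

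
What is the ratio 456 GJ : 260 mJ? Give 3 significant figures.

(456 × 10^9) / (260 × 10^-3) = 1.754 × 10^12

1750000000000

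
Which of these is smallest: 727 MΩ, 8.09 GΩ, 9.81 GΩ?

727 MΩ

727 MΩ = 727000000 Ω
8.09 GΩ = 8090000000 Ω
9.81 GΩ = 9810000000 Ω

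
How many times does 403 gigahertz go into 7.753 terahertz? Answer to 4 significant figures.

19.24

(7.753 × 10^12) / (403 × 10^9) = 0.019238 × 10^3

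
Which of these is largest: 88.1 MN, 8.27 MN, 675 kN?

88.1 MN

88.1 MN = 88100000 N
8.27 MN = 8270000 N
675 kN = 675000 N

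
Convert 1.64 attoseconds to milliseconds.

0.00000000000000164 milliseconds

atto = 10⁻¹⁸, milli = 10⁻³; factor is 10⁻¹⁵.
1.64 × 10⁻¹⁵ = 0.00000000000000164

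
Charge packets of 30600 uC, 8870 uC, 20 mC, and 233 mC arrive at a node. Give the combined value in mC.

292.47 mC

In mC:
  30600 uC = 30600 × 10^-3 mC = 30.6
  8870 uC = 8870 × 10^-3 mC = 8.87
  20 mC → 20
  233 mC → 233
Sum: 30.6 + 8.87 + 20 + 233 = 292.47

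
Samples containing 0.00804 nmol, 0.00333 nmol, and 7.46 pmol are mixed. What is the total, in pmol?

In pmol:
  0.00804 nmol = 0.00804e3 pmol = 8.04
  0.00333 nmol = 0.00333e3 pmol = 3.33
  7.46 pmol → 7.46
Sum: 8.04 + 3.33 + 7.46 = 18.83

18.83 pmol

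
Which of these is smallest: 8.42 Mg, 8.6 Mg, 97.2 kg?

8.42 Mg = 8420000 g
8.6 Mg = 8600000 g
97.2 kg = 97200 g

97.2 kg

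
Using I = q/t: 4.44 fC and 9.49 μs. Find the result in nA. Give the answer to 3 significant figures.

(4.44e-15) / (9.49e-6) = 0.46786e-9 A

0.468 nA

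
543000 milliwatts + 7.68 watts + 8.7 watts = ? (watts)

In watts:
  543000 milliwatts = 543000e-3 watts = 543
  7.68 watts → 7.68
  8.7 watts → 8.7
Sum: 543 + 7.68 + 8.7 = 559.38

559.38 watts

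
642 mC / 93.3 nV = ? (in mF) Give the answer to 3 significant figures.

(642 × 10⁻³) / (93.3 × 10⁻⁹) = 6.881 × 10⁶ F

6880000000 mF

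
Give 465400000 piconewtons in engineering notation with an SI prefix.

= 465.4e-6 newtons; 1e-6 is micro.

465.4 micronewtons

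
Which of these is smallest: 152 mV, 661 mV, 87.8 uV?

152 mV = 0.152 V
661 mV = 0.661 V
87.8 uV = 0.0000878 V

87.8 uV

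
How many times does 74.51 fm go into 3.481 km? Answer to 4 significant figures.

46720000000000000

(3.481 × 10^3) / (74.51 × 10^-15) = 0.046719 × 10^18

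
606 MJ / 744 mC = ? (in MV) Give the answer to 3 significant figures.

815 MV

(606 × 10^6) / (744 × 10^-3) = 0.81452 × 10^9 V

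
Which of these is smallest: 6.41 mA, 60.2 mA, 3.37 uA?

6.41 mA = 0.00641 A
60.2 mA = 0.0602 A
3.37 uA = 0.00000337 A

3.37 uA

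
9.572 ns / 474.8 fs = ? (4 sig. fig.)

20160

(9.572 × 10^-9) / (474.8 × 10^-15) = 0.02016 × 10^6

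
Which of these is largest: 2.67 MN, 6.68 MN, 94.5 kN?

2.67 MN = 2670000 N
6.68 MN = 6680000 N
94.5 kN = 94500 N

6.68 MN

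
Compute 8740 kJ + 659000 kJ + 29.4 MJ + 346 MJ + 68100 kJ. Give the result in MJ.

In MJ:
  8740 kJ = 8740e-3 MJ = 8.74
  659000 kJ = 659000e-3 MJ = 659
  29.4 MJ → 29.4
  346 MJ → 346
  68100 kJ = 68100e-3 MJ = 68.1
Sum: 8.74 + 659 + 29.4 + 346 + 68.1 = 1111.24

1111.24 MJ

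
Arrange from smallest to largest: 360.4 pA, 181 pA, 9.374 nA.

360.4 pA = 0.0000000003604 A
181 pA = 0.000000000181 A
9.374 nA = 0.000000009374 A

181 pA < 360.4 pA < 9.374 nA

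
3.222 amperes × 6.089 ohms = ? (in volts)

19.618758 volts

3.222 × 6.089 = 19.618758 V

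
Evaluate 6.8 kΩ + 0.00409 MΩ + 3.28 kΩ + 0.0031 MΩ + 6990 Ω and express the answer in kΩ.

In kΩ:
  6.8 kΩ → 6.8
  0.00409 MΩ = 0.00409 × 10^3 kΩ = 4.09
  3.28 kΩ → 3.28
  0.0031 MΩ = 0.0031 × 10^3 kΩ = 3.1
  6990 Ω = 6990 × 10^-3 kΩ = 6.99
Sum: 6.8 + 4.09 + 3.28 + 3.1 + 6.99 = 24.26

24.26 kΩ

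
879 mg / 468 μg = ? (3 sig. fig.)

1880

(879e-3) / (468e-6) = 1.878e3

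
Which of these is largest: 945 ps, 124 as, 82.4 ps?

945 ps = 0.000000000945 s
124 as = 0.000000000000000124 s
82.4 ps = 0.0000000000824 s

945 ps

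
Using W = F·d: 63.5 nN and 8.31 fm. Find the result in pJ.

0.000000000527685 pJ

63.5 × 10^-9 × 8.31 × 10^-15 = 527.685 × 10^-24 J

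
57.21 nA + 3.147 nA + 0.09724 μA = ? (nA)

157.597 nA

In nA:
  57.21 nA → 57.21
  3.147 nA → 3.147
  0.09724 μA = 0.09724 × 10³ nA = 97.24
Sum: 57.21 + 3.147 + 97.24 = 157.597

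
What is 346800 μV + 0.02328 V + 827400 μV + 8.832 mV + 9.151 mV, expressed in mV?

1215.463 mV

In mV:
  346800 μV = 346800 × 10⁻³ mV = 346.8
  0.02328 V = 0.02328 × 10³ mV = 23.28
  827400 μV = 827400 × 10⁻³ mV = 827.4
  8.832 mV → 8.832
  9.151 mV → 9.151
Sum: 346.8 + 23.28 + 827.4 + 8.832 + 9.151 = 1215.463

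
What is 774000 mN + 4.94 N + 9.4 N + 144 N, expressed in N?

932.34 N

In N:
  774000 mN = 774000e-3 N = 774
  4.94 N → 4.94
  9.4 N → 9.4
  144 N → 144
Sum: 774 + 4.94 + 9.4 + 144 = 932.34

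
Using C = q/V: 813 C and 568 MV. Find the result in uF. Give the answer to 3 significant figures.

1.43 uF

(813) / (568e6) = 1.4313e-6 F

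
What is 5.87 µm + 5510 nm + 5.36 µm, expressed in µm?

16.74 µm

In µm:
  5.87 µm → 5.87
  5510 nm = 5510 × 10⁻³ µm = 5.51
  5.36 µm → 5.36
Sum: 5.87 + 5.51 + 5.36 = 16.74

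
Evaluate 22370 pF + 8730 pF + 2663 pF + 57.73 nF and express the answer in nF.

In nF:
  22370 pF = 22370e-3 nF = 22.37
  8730 pF = 8730e-3 nF = 8.73
  2663 pF = 2663e-3 nF = 2.663
  57.73 nF → 57.73
Sum: 22.37 + 8.73 + 2.663 + 57.73 = 91.493

91.493 nF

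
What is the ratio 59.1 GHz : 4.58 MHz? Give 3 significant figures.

(59.1 × 10⁹) / (4.58 × 10⁶) = 12.9 × 10³

12900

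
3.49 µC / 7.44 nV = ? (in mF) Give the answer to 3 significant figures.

(3.49e-6) / (7.44e-9) = 0.46909e3 F

469000 mF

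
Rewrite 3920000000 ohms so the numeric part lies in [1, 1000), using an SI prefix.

= 3.92 × 10⁹ ohms; 10⁹ is giga.

3.92 gigaohms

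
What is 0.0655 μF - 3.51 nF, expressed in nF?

In nF:
  0.0655 μF = 0.0655 × 10^3 nF = 65.5
  3.51 nF → 3.51
Difference: 65.5 - 3.51 = 61.99

61.99 nF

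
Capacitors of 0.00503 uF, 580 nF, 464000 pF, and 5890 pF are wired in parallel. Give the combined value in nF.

1054.92 nF

In nF:
  0.00503 uF = 0.00503e3 nF = 5.03
  580 nF → 580
  464000 pF = 464000e-3 nF = 464
  5890 pF = 5890e-3 nF = 5.89
Sum: 5.03 + 580 + 464 + 5.89 = 1054.92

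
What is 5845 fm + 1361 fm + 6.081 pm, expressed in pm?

13.287 pm

In pm:
  5845 fm = 5845 × 10⁻³ pm = 5.845
  1361 fm = 1361 × 10⁻³ pm = 1.361
  6.081 pm → 6.081
Sum: 5.845 + 1.361 + 6.081 = 13.287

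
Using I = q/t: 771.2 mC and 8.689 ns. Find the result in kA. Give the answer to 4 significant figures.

(771.2 × 10^-3) / (8.689 × 10^-9) = 88.7559 × 10^6 A

88760 kA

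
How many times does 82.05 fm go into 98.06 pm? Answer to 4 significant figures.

(98.06e-12) / (82.05e-15) = 1.1951e3

1195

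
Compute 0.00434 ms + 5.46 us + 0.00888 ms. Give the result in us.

In us:
  0.00434 ms = 0.00434 × 10^3 us = 4.34
  5.46 us → 5.46
  0.00888 ms = 0.00888 × 10^3 us = 8.88
Sum: 4.34 + 5.46 + 8.88 = 18.68

18.68 us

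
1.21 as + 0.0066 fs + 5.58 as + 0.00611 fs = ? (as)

19.5 as

In as:
  1.21 as → 1.21
  0.0066 fs = 0.0066 × 10^3 as = 6.6
  5.58 as → 5.58
  0.00611 fs = 0.00611 × 10^3 as = 6.11
Sum: 1.21 + 6.6 + 5.58 + 6.11 = 19.5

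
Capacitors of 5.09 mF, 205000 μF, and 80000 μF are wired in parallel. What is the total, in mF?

In mF:
  5.09 mF → 5.09
  205000 μF = 205000 × 10^-3 mF = 205
  80000 μF = 80000 × 10^-3 mF = 80
Sum: 5.09 + 205 + 80 = 290.09

290.09 mF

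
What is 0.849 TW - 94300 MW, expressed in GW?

754.7 GW

In GW:
  0.849 TW = 0.849e3 GW = 849
  94300 MW = 94300e-3 GW = 94.3
Difference: 849 - 94.3 = 754.7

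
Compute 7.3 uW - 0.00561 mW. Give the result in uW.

1.69 uW

In uW:
  7.3 uW → 7.3
  0.00561 mW = 0.00561e3 uW = 5.61
Difference: 7.3 - 5.61 = 1.69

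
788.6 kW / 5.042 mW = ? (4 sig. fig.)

(788.6 × 10³) / (5.042 × 10⁻³) = 156.41 × 10⁶

156400000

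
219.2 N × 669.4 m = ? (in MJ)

0.14673248 MJ

219.2 × 669.4 = 146732.48 J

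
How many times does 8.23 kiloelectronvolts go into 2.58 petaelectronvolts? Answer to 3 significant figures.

313000000000

(2.58 × 10^15) / (8.23 × 10^3) = 0.3135 × 10^12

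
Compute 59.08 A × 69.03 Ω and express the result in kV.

4.0782924 kV

59.08 × 69.03 = 4078.2924 V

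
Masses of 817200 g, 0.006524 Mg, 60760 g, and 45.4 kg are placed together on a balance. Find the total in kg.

929.884 kg

In kg:
  817200 g = 817200 × 10⁻³ kg = 817.2
  0.006524 Mg = 0.006524 × 10³ kg = 6.524
  60760 g = 60760 × 10⁻³ kg = 60.76
  45.4 kg → 45.4
Sum: 817.2 + 6.524 + 60.76 + 45.4 = 929.884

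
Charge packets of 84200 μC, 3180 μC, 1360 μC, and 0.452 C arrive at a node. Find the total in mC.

540.74 mC

In mC:
  84200 μC = 84200 × 10^-3 mC = 84.2
  3180 μC = 3180 × 10^-3 mC = 3.18
  1360 μC = 1360 × 10^-3 mC = 1.36
  0.452 C = 0.452 × 10^3 mC = 452
Sum: 84.2 + 3.18 + 1.36 + 452 = 540.74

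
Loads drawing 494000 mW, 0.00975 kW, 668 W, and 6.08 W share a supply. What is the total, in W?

In W:
  494000 mW = 494000 × 10^-3 W = 494
  0.00975 kW = 0.00975 × 10^3 W = 9.75
  668 W → 668
  6.08 W → 6.08
Sum: 494 + 9.75 + 668 + 6.08 = 1177.83

1177.83 W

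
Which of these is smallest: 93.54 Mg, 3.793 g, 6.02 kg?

3.793 g

93.54 Mg = 93540000 g
3.793 g = 3.793 g
6.02 kg = 6020 g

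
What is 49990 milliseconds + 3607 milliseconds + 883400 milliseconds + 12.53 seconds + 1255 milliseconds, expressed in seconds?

950.782 seconds

In seconds:
  49990 milliseconds = 49990 × 10^-3 seconds = 49.99
  3607 milliseconds = 3607 × 10^-3 seconds = 3.607
  883400 milliseconds = 883400 × 10^-3 seconds = 883.4
  12.53 seconds → 12.53
  1255 milliseconds = 1255 × 10^-3 seconds = 1.255
Sum: 49.99 + 3.607 + 883.4 + 12.53 + 1.255 = 950.782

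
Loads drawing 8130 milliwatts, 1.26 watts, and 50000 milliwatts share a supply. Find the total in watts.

59.39 watts

In watts:
  8130 milliwatts = 8130 × 10^-3 watts = 8.13
  1.26 watts → 1.26
  50000 milliwatts = 50000 × 10^-3 watts = 50
Sum: 8.13 + 1.26 + 50 = 59.39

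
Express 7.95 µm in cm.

micro = 10^-6, centi = 10^-2; factor is 10^-4.
7.95 × 10^-4 = 0.000795

0.000795 cm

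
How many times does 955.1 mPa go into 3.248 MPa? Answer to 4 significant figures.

(3.248 × 10^6) / (955.1 × 10^-3) = 0.0034007 × 10^9

3401000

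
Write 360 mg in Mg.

0.00000036 Mg

milli = 10⁻³, mega = 10⁶; factor is 10⁻⁹.
360 × 10⁻⁹ = 0.00000036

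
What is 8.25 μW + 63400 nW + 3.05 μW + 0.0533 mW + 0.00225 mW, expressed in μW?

130.25 μW

In μW:
  8.25 μW → 8.25
  63400 nW = 63400 × 10^-3 μW = 63.4
  3.05 μW → 3.05
  0.0533 mW = 0.0533 × 10^3 μW = 53.3
  0.00225 mW = 0.00225 × 10^3 μW = 2.25
Sum: 8.25 + 63.4 + 3.05 + 53.3 + 2.25 = 130.25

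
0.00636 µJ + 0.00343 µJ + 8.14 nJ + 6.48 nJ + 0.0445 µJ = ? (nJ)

In nJ:
  0.00636 µJ = 0.00636e3 nJ = 6.36
  0.00343 µJ = 0.00343e3 nJ = 3.43
  8.14 nJ → 8.14
  6.48 nJ → 6.48
  0.0445 µJ = 0.0445e3 nJ = 44.5
Sum: 6.36 + 3.43 + 8.14 + 6.48 + 44.5 = 68.91

68.91 nJ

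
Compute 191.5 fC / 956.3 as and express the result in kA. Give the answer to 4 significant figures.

(191.5 × 10^-15) / (956.3 × 10^-18) = 0.200251 × 10^3 A

0.2003 kA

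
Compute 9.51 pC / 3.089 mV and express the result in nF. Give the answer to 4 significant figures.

3.079 nF

(9.51e-12) / (3.089e-3) = 3.07867e-9 F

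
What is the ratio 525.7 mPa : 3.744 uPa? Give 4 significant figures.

(525.7e-3) / (3.744e-6) = 140.41e3

140400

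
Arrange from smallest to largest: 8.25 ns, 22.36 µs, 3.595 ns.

8.25 ns = 0.00000000825 s
22.36 µs = 0.00002236 s
3.595 ns = 0.000000003595 s

3.595 ns < 8.25 ns < 22.36 µs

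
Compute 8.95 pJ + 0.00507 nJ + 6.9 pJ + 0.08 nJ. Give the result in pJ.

100.92 pJ

In pJ:
  8.95 pJ → 8.95
  0.00507 nJ = 0.00507 × 10^3 pJ = 5.07
  6.9 pJ → 6.9
  0.08 nJ = 0.08 × 10^3 pJ = 80
Sum: 8.95 + 5.07 + 6.9 + 80 = 100.92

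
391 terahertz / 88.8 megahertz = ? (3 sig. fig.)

(391 × 10^12) / (88.8 × 10^6) = 4.403 × 10^6

4400000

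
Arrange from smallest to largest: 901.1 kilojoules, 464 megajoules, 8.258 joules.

8.258 joules < 901.1 kilojoules < 464 megajoules

901.1 kilojoules = 901100 joules
464 megajoules = 464000000 joules
8.258 joules = 8.258 joules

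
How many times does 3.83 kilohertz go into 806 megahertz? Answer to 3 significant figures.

210000

(806 × 10⁶) / (3.83 × 10³) = 210.4 × 10³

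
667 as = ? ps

atto = 10^-18, pico = 10^-12; factor is 10^-6.
667 × 10^-6 = 0.000667

0.000667 ps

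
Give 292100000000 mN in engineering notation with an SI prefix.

292.1 MN

= 292.1e6 N; 1e6 is mega.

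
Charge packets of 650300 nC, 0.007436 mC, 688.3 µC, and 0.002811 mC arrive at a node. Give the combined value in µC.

In µC:
  650300 nC = 650300 × 10⁻³ µC = 650.3
  0.007436 mC = 0.007436 × 10³ µC = 7.436
  688.3 µC → 688.3
  0.002811 mC = 0.002811 × 10³ µC = 2.811
Sum: 650.3 + 7.436 + 688.3 + 2.811 = 1348.847

1348.847 µC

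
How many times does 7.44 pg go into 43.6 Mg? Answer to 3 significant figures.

5860000000000000000

(43.6 × 10⁶) / (7.44 × 10⁻¹²) = 5.86 × 10¹⁸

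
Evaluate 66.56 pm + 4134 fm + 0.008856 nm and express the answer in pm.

In pm:
  66.56 pm → 66.56
  4134 fm = 4134 × 10^-3 pm = 4.134
  0.008856 nm = 0.008856 × 10^3 pm = 8.856
Sum: 66.56 + 4.134 + 8.856 = 79.55

79.55 pm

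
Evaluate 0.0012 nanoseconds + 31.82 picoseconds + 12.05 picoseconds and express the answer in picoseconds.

In picoseconds:
  0.0012 nanoseconds = 0.0012 × 10^3 picoseconds = 1.2
  31.82 picoseconds → 31.82
  12.05 picoseconds → 12.05
Sum: 1.2 + 31.82 + 12.05 = 45.07

45.07 picoseconds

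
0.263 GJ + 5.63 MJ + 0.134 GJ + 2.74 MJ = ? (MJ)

405.37 MJ

In MJ:
  0.263 GJ = 0.263 × 10³ MJ = 263
  5.63 MJ → 5.63
  0.134 GJ = 0.134 × 10³ MJ = 134
  2.74 MJ → 2.74
Sum: 263 + 5.63 + 134 + 2.74 = 405.37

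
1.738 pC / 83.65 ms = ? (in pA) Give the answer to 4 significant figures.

(1.738 × 10⁻¹²) / (83.65 × 10⁻³) = 0.020777 × 10⁻⁹ A

20.78 pA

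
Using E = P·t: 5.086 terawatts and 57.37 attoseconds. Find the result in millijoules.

5.086e12 × 57.37e-18 = 291.78382e-6 J

0.29178382 millijoules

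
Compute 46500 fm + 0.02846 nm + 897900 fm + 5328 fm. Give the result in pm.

In pm:
  46500 fm = 46500 × 10⁻³ pm = 46.5
  0.02846 nm = 0.02846 × 10³ pm = 28.46
  897900 fm = 897900 × 10⁻³ pm = 897.9
  5328 fm = 5328 × 10⁻³ pm = 5.328
Sum: 46.5 + 28.46 + 897.9 + 5.328 = 978.188

978.188 pm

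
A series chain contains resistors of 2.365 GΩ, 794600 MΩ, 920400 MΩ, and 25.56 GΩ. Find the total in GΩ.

In GΩ:
  2.365 GΩ → 2.365
  794600 MΩ = 794600 × 10⁻³ GΩ = 794.6
  920400 MΩ = 920400 × 10⁻³ GΩ = 920.4
  25.56 GΩ → 25.56
Sum: 2.365 + 794.6 + 920.4 + 25.56 = 1742.925

1742.925 GΩ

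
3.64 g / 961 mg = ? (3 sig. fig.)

(3.64) / (961 × 10^-3) = 0.003788 × 10^3

3.79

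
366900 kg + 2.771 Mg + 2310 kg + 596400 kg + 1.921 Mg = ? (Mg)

970.302 Mg

In Mg:
  366900 kg = 366900 × 10^-3 Mg = 366.9
  2.771 Mg → 2.771
  2310 kg = 2310 × 10^-3 Mg = 2.31
  596400 kg = 596400 × 10^-3 Mg = 596.4
  1.921 Mg → 1.921
Sum: 366.9 + 2.771 + 2.31 + 596.4 + 1.921 = 970.302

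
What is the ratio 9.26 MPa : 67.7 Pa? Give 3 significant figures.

(9.26 × 10⁶) / (67.7) = 0.1368 × 10⁶

137000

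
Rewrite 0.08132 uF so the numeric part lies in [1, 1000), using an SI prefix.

= 81.32 × 10⁻⁹ F; 10⁻⁹ is nano.

81.32 nF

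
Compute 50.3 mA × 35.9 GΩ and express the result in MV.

1805.77 MV

50.3 × 10⁻³ × 35.9 × 10⁹ = 1805.77 × 10⁶ V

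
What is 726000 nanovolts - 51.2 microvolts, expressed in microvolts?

In microvolts:
  726000 nanovolts = 726000 × 10⁻³ microvolts = 726
  51.2 microvolts → 51.2
Difference: 726 - 51.2 = 674.8

674.8 microvolts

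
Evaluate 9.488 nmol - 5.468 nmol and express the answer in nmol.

In nmol:
  9.488 nmol → 9.488
  5.468 nmol → 5.468
Difference: 9.488 - 5.468 = 4.02

4.02 nmol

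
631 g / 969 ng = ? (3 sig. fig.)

(631) / (969 × 10⁻⁹) = 0.6512 × 10⁹

651000000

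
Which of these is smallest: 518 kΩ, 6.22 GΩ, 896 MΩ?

518 kΩ

518 kΩ = 518000 Ω
6.22 GΩ = 6220000000 Ω
896 MΩ = 896000000 Ω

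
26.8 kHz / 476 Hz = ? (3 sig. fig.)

56.3

(26.8e3) / (476) = 0.0563e3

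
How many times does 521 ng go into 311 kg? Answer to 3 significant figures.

597000000000

(311e3) / (521e-9) = 0.5969e12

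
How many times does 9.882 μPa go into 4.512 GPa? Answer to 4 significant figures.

(4.512e9) / (9.882e-6) = 0.45659e15

456600000000000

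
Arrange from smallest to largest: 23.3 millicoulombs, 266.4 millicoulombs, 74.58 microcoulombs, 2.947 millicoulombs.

23.3 millicoulombs = 0.0233 coulombs
266.4 millicoulombs = 0.2664 coulombs
74.58 microcoulombs = 0.00007458 coulombs
2.947 millicoulombs = 0.002947 coulombs

74.58 microcoulombs < 2.947 millicoulombs < 23.3 millicoulombs < 266.4 millicoulombs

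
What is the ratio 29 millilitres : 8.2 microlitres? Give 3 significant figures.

3540

(29 × 10⁻³) / (8.2 × 10⁻⁶) = 3.537 × 10³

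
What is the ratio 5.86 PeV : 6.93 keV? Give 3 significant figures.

846000000000

(5.86 × 10^15) / (6.93 × 10^3) = 0.8456 × 10^12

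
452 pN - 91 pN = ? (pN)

361 pN

In pN:
  452 pN → 452
  91 pN → 91
Difference: 452 - 91 = 361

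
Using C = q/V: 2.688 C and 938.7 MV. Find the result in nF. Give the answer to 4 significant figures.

2.864 nF

(2.688) / (938.7 × 10⁶) = 0.00286353 × 10⁻⁶ F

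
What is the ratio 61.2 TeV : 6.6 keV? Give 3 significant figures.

9270000000

(61.2 × 10¹²) / (6.6 × 10³) = 9.273 × 10⁹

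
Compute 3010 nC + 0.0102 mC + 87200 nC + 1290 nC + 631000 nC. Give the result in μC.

732.7 μC

In μC:
  3010 nC = 3010 × 10^-3 μC = 3.01
  0.0102 mC = 0.0102 × 10^3 μC = 10.2
  87200 nC = 87200 × 10^-3 μC = 87.2
  1290 nC = 1290 × 10^-3 μC = 1.29
  631000 nC = 631000 × 10^-3 μC = 631
Sum: 3.01 + 10.2 + 87.2 + 1.29 + 631 = 732.7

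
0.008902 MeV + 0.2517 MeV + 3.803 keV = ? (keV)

264.405 keV

In keV:
  0.008902 MeV = 0.008902e3 keV = 8.902
  0.2517 MeV = 0.2517e3 keV = 251.7
  3.803 keV → 3.803
Sum: 8.902 + 251.7 + 3.803 = 264.405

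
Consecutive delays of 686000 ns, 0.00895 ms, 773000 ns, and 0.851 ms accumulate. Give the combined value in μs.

2318.95 μs

In μs:
  686000 ns = 686000e-3 μs = 686
  0.00895 ms = 0.00895e3 μs = 8.95
  773000 ns = 773000e-3 μs = 773
  0.851 ms = 0.851e3 μs = 851
Sum: 686 + 8.95 + 773 + 851 = 2318.95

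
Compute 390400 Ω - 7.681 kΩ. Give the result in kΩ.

In kΩ:
  390400 Ω = 390400 × 10^-3 kΩ = 390.4
  7.681 kΩ → 7.681
Difference: 390.4 - 7.681 = 382.719

382.719 kΩ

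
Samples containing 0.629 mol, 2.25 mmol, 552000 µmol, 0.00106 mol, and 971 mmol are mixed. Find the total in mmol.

In mmol:
  0.629 mol = 0.629 × 10³ mmol = 629
  2.25 mmol → 2.25
  552000 µmol = 552000 × 10⁻³ mmol = 552
  0.00106 mol = 0.00106 × 10³ mmol = 1.06
  971 mmol → 971
Sum: 629 + 2.25 + 552 + 1.06 + 971 = 2155.31

2155.31 mmol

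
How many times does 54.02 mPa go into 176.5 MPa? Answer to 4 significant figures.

3267000000

(176.5e6) / (54.02e-3) = 3.2673e9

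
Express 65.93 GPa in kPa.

giga = 10⁹, kilo = 10³; factor is 10⁶.
65.93 × 10⁶ = 65930000

65930000 kPa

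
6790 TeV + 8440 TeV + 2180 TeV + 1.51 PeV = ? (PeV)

In PeV:
  6790 TeV = 6790e-3 PeV = 6.79
  8440 TeV = 8440e-3 PeV = 8.44
  2180 TeV = 2180e-3 PeV = 2.18
  1.51 PeV → 1.51
Sum: 6.79 + 8.44 + 2.18 + 1.51 = 18.92

18.92 PeV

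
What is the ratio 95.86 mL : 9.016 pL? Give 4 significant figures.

10630000000

(95.86 × 10^-3) / (9.016 × 10^-12) = 10.632 × 10^9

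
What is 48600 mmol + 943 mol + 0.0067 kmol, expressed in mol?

In mol:
  48600 mmol = 48600 × 10⁻³ mol = 48.6
  943 mol → 943
  0.0067 kmol = 0.0067 × 10³ mol = 6.7
Sum: 48.6 + 943 + 6.7 = 998.3

998.3 mol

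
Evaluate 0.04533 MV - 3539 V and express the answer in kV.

41.791 kV

In kV:
  0.04533 MV = 0.04533e3 kV = 45.33
  3539 V = 3539e-3 kV = 3.539
Difference: 45.33 - 3.539 = 41.791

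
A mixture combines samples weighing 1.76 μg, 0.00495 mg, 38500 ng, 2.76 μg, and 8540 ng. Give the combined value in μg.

56.51 μg

In μg:
  1.76 μg → 1.76
  0.00495 mg = 0.00495 × 10^3 μg = 4.95
  38500 ng = 38500 × 10^-3 μg = 38.5
  2.76 μg → 2.76
  8540 ng = 8540 × 10^-3 μg = 8.54
Sum: 1.76 + 4.95 + 38.5 + 2.76 + 8.54 = 56.51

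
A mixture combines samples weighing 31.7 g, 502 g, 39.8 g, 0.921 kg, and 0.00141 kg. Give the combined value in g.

1495.91 g

In g:
  31.7 g → 31.7
  502 g → 502
  39.8 g → 39.8
  0.921 kg = 0.921 × 10³ g = 921
  0.00141 kg = 0.00141 × 10³ g = 1.41
Sum: 31.7 + 502 + 39.8 + 921 + 1.41 = 1495.91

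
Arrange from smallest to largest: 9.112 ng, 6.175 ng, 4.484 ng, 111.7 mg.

9.112 ng = 0.000000009112 g
6.175 ng = 0.000000006175 g
4.484 ng = 0.000000004484 g
111.7 mg = 0.1117 g

4.484 ng < 6.175 ng < 9.112 ng < 111.7 mg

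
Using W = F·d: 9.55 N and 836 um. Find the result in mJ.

9.55 × 836 × 10⁻⁶ = 7983.8 × 10⁻⁶ J

7.9838 mJ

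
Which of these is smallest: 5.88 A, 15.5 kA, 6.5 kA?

5.88 A

5.88 A = 5.88 A
15.5 kA = 15500 A
6.5 kA = 6500 A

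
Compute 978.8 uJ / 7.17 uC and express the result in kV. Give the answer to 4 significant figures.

0.1365 kV

(978.8e-6) / (7.17e-6) = 136.513 V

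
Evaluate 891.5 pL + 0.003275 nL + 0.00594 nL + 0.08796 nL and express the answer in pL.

988.675 pL

In pL:
  891.5 pL → 891.5
  0.003275 nL = 0.003275e3 pL = 3.275
  0.00594 nL = 0.00594e3 pL = 5.94
  0.08796 nL = 0.08796e3 pL = 87.96
Sum: 891.5 + 3.275 + 5.94 + 87.96 = 988.675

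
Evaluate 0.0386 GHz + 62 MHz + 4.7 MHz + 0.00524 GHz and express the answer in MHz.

110.54 MHz

In MHz:
  0.0386 GHz = 0.0386e3 MHz = 38.6
  62 MHz → 62
  4.7 MHz → 4.7
  0.00524 GHz = 0.00524e3 MHz = 5.24
Sum: 38.6 + 62 + 4.7 + 5.24 = 110.54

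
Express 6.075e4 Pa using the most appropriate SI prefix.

= 60.75e3 Pa; 1e3 is kilo.

60.75 kPa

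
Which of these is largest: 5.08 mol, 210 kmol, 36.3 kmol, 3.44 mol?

5.08 mol = 5.08 mol
210 kmol = 210000 mol
36.3 kmol = 36300 mol
3.44 mol = 3.44 mol

210 kmol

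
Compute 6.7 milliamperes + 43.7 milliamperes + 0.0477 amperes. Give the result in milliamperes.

98.1 milliamperes

In milliamperes:
  6.7 milliamperes → 6.7
  43.7 milliamperes → 43.7
  0.0477 amperes = 0.0477 × 10^3 milliamperes = 47.7
Sum: 6.7 + 43.7 + 47.7 = 98.1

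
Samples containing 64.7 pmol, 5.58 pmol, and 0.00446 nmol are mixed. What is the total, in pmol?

74.74 pmol

In pmol:
  64.7 pmol → 64.7
  5.58 pmol → 5.58
  0.00446 nmol = 0.00446e3 pmol = 4.46
Sum: 64.7 + 5.58 + 4.46 = 74.74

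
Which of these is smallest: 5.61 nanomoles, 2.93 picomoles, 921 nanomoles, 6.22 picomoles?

5.61 nanomoles = 0.00000000561 moles
2.93 picomoles = 0.00000000000293 moles
921 nanomoles = 0.000000921 moles
6.22 picomoles = 0.00000000000622 moles

2.93 picomoles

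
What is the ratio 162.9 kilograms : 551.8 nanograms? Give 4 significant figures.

(162.9 × 10³) / (551.8 × 10⁻⁹) = 0.29522 × 10¹²

295200000000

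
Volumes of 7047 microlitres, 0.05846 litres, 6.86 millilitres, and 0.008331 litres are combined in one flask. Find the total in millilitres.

In millilitres:
  7047 microlitres = 7047 × 10^-3 millilitres = 7.047
  0.05846 litres = 0.05846 × 10^3 millilitres = 58.46
  6.86 millilitres → 6.86
  0.008331 litres = 0.008331 × 10^3 millilitres = 8.331
Sum: 7.047 + 58.46 + 6.86 + 8.331 = 80.698

80.698 millilitres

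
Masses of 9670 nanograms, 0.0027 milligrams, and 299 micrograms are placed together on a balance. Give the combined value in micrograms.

311.37 micrograms

In micrograms:
  9670 nanograms = 9670e-3 micrograms = 9.67
  0.0027 milligrams = 0.0027e3 micrograms = 2.7
  299 micrograms → 299
Sum: 9.67 + 2.7 + 299 = 311.37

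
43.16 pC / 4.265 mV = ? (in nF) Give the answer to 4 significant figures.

10.12 nF

(43.16 × 10⁻¹²) / (4.265 × 10⁻³) = 10.1196 × 10⁻⁹ F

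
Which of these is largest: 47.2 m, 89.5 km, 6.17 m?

89.5 km

47.2 m = 47.2 m
89.5 km = 89500 m
6.17 m = 6.17 m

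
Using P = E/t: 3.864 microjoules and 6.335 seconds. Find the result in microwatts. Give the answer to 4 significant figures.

(3.864e-6) / (6.335) = 0.609945e-6 W

0.6099 microwatts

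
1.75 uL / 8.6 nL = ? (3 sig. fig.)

203

(1.75 × 10⁻⁶) / (8.6 × 10⁻⁹) = 0.2035 × 10³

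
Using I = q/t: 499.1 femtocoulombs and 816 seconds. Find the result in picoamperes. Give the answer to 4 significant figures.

0.0006116 picoamperes

(499.1 × 10⁻¹⁵) / (816) = 0.611642 × 10⁻¹⁵ A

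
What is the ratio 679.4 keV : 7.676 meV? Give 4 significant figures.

(679.4e3) / (7.676e-3) = 88.51e6

88510000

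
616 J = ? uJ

(no prefix) = 10^0, micro = 10^-6; factor is 10^6.
616 × 10^6 = 616000000

616000000 uJ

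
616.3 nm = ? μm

0.6163 μm

nano = 10⁻⁹, micro = 10⁻⁶; factor is 10⁻³.
616.3 × 10⁻³ = 0.6163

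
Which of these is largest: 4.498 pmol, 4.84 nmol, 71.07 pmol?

4.84 nmol

4.498 pmol = 0.000000000004498 mol
4.84 nmol = 0.00000000484 mol
71.07 pmol = 0.00000000007107 mol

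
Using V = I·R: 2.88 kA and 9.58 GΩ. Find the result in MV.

2.88 × 10³ × 9.58 × 10⁹ = 27.5904 × 10¹² V

27590400 MV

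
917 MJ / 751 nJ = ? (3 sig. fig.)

(917 × 10⁶) / (751 × 10⁻⁹) = 1.221 × 10¹⁵

1220000000000000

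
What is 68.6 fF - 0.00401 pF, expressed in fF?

64.59 fF

In fF:
  68.6 fF → 68.6
  0.00401 pF = 0.00401e3 fF = 4.01
Difference: 68.6 - 4.01 = 64.59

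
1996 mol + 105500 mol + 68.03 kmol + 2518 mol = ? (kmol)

In kmol:
  1996 mol = 1996 × 10⁻³ kmol = 1.996
  105500 mol = 105500 × 10⁻³ kmol = 105.5
  68.03 kmol → 68.03
  2518 mol = 2518 × 10⁻³ kmol = 2.518
Sum: 1.996 + 105.5 + 68.03 + 2.518 = 178.044

178.044 kmol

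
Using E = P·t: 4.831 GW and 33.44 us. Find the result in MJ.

4.831 × 10⁹ × 33.44 × 10⁻⁶ = 161.54864 × 10³ J

0.16154864 MJ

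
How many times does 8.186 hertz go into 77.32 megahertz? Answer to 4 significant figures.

9445000

(77.32e6) / (8.186) = 9.4454e6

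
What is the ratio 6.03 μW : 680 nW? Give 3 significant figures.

8.87

(6.03 × 10^-6) / (680 × 10^-9) = 0.008868 × 10^3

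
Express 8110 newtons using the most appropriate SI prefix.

8.11 kilonewtons

= 8.11e3 newtons; 1e3 is kilo.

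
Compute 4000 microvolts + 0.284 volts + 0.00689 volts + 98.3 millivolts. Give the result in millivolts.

393.19 millivolts

In millivolts:
  4000 microvolts = 4000e-3 millivolts = 4
  0.284 volts = 0.284e3 millivolts = 284
  0.00689 volts = 0.00689e3 millivolts = 6.89
  98.3 millivolts → 98.3
Sum: 4 + 284 + 6.89 + 98.3 = 393.19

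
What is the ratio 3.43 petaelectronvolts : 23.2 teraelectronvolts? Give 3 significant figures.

148

(3.43e15) / (23.2e12) = 0.1478e3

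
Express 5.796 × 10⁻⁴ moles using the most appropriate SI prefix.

= 579.6 × 10⁻⁶ moles; 10⁻⁶ is micro.

579.6 micromoles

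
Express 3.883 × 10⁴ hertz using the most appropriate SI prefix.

38.83 kilohertz

= 38.83 × 10³ hertz; 10³ is kilo.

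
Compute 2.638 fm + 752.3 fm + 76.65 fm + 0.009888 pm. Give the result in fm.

841.476 fm

In fm:
  2.638 fm → 2.638
  752.3 fm → 752.3
  76.65 fm → 76.65
  0.009888 pm = 0.009888 × 10^3 fm = 9.888
Sum: 2.638 + 752.3 + 76.65 + 9.888 = 841.476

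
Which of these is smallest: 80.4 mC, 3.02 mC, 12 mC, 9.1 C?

3.02 mC

80.4 mC = 0.0804 C
3.02 mC = 0.00302 C
12 mC = 0.012 C
9.1 C = 9.1 C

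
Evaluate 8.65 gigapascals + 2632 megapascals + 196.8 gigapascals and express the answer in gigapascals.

208.082 gigapascals

In gigapascals:
  8.65 gigapascals → 8.65
  2632 megapascals = 2632e-3 gigapascals = 2.632
  196.8 gigapascals → 196.8
Sum: 8.65 + 2.632 + 196.8 = 208.082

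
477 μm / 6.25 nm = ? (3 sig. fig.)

(477 × 10⁻⁶) / (6.25 × 10⁻⁹) = 76.32 × 10³

76300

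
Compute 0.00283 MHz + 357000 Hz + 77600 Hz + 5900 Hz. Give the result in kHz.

In kHz:
  0.00283 MHz = 0.00283e3 kHz = 2.83
  357000 Hz = 357000e-3 kHz = 357
  77600 Hz = 77600e-3 kHz = 77.6
  5900 Hz = 5900e-3 kHz = 5.9
Sum: 2.83 + 357 + 77.6 + 5.9 = 443.33

443.33 kHz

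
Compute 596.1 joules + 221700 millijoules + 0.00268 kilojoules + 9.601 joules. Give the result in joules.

In joules:
  596.1 joules → 596.1
  221700 millijoules = 221700e-3 joules = 221.7
  0.00268 kilojoules = 0.00268e3 joules = 2.68
  9.601 joules → 9.601
Sum: 596.1 + 221.7 + 2.68 + 9.601 = 830.081

830.081 joules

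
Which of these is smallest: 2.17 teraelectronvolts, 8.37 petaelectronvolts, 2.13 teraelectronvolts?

2.17 teraelectronvolts = 2170000000000 electronvolts
8.37 petaelectronvolts = 8370000000000000 electronvolts
2.13 teraelectronvolts = 2130000000000 electronvolts

2.13 teraelectronvolts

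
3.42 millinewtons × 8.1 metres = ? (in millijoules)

27.702 millijoules

3.42e-3 × 8.1 = 27.702e-3 J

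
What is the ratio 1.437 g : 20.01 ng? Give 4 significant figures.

71810000

(1.437) / (20.01 × 10⁻⁹) = 0.071814 × 10⁹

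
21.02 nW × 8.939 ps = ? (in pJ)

21.02 × 10⁻⁹ × 8.939 × 10⁻¹² = 187.89778 × 10⁻²¹ J

0.00000018789778 pJ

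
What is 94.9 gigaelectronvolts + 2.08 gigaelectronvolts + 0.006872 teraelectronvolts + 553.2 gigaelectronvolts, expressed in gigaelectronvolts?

657.052 gigaelectronvolts

In gigaelectronvolts:
  94.9 gigaelectronvolts → 94.9
  2.08 gigaelectronvolts → 2.08
  0.006872 teraelectronvolts = 0.006872 × 10³ gigaelectronvolts = 6.872
  553.2 gigaelectronvolts → 553.2
Sum: 94.9 + 2.08 + 6.872 + 553.2 = 657.052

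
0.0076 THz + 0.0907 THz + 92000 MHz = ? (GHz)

In GHz:
  0.0076 THz = 0.0076 × 10³ GHz = 7.6
  0.0907 THz = 0.0907 × 10³ GHz = 90.7
  92000 MHz = 92000 × 10⁻³ GHz = 92
Sum: 7.6 + 90.7 + 92 = 190.3

190.3 GHz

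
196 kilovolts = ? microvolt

196000000000 microvolts

kilo = 10^3, micro = 10^-6; factor is 10^9.
196 × 10^9 = 196000000000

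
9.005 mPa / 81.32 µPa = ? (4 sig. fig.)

110.7

(9.005 × 10^-3) / (81.32 × 10^-6) = 0.11074 × 10^3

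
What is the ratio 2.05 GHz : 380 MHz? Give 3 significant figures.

5.39

(2.05 × 10⁹) / (380 × 10⁶) = 0.005395 × 10³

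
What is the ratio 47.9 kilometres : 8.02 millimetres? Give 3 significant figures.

5970000

(47.9e3) / (8.02e-3) = 5.973e6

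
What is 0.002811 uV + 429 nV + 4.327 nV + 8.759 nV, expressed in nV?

In nV:
  0.002811 uV = 0.002811 × 10^3 nV = 2.811
  429 nV → 429
  4.327 nV → 4.327
  8.759 nV → 8.759
Sum: 2.811 + 429 + 4.327 + 8.759 = 444.897

444.897 nV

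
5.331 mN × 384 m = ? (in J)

5.331 × 10^-3 × 384 = 2047.104 × 10^-3 J

2.047104 J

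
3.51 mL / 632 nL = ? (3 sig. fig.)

(3.51 × 10^-3) / (632 × 10^-9) = 0.005554 × 10^6

5550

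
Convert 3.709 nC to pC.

3709 pC

nano = 10⁻⁹, pico = 10⁻¹²; factor is 10³.
3.709 × 10³ = 3709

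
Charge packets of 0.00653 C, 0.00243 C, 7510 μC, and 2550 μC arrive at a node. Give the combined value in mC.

19.02 mC

In mC:
  0.00653 C = 0.00653 × 10^3 mC = 6.53
  0.00243 C = 0.00243 × 10^3 mC = 2.43
  7510 μC = 7510 × 10^-3 mC = 7.51
  2550 μC = 2550 × 10^-3 mC = 2.55
Sum: 6.53 + 2.43 + 7.51 + 2.55 = 19.02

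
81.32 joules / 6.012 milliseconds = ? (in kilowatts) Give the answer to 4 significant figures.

13.53 kilowatts

(81.32) / (6.012e-3) = 13.5263e3 W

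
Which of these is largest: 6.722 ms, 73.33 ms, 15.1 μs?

73.33 ms

6.722 ms = 0.006722 s
73.33 ms = 0.07333 s
15.1 μs = 0.0000151 s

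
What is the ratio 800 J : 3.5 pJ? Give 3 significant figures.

(800) / (3.5 × 10⁻¹²) = 228.6 × 10¹²

229000000000000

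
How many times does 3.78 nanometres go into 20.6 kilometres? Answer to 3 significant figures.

5450000000000

(20.6 × 10^3) / (3.78 × 10^-9) = 5.45 × 10^12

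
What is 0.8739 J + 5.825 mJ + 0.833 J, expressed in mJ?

1712.725 mJ

In mJ:
  0.8739 J = 0.8739e3 mJ = 873.9
  5.825 mJ → 5.825
  0.833 J = 0.833e3 mJ = 833
Sum: 873.9 + 5.825 + 833 = 1712.725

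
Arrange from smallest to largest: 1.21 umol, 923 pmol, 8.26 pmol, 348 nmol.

1.21 umol = 0.00000121 mol
923 pmol = 0.000000000923 mol
8.26 pmol = 0.00000000000826 mol
348 nmol = 0.000000348 mol

8.26 pmol < 923 pmol < 348 nmol < 1.21 umol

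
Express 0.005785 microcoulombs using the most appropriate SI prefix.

= 5.785e-9 coulombs; 1e-9 is nano.

5.785 nanocoulombs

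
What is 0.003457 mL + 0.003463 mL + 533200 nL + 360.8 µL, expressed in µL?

In µL:
  0.003457 mL = 0.003457 × 10^3 µL = 3.457
  0.003463 mL = 0.003463 × 10^3 µL = 3.463
  533200 nL = 533200 × 10^-3 µL = 533.2
  360.8 µL → 360.8
Sum: 3.457 + 3.463 + 533.2 + 360.8 = 900.92

900.92 µL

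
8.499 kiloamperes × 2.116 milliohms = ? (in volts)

8.499 × 10³ × 2.116 × 10⁻³ = 17.983884 V

17.983884 volts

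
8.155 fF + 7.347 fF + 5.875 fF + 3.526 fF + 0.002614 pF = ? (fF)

27.517 fF

In fF:
  8.155 fF → 8.155
  7.347 fF → 7.347
  5.875 fF → 5.875
  3.526 fF → 3.526
  0.002614 pF = 0.002614 × 10^3 fF = 2.614
Sum: 8.155 + 7.347 + 5.875 + 3.526 + 2.614 = 27.517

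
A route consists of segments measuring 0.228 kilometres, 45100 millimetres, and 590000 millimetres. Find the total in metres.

In metres:
  0.228 kilometres = 0.228 × 10³ metres = 228
  45100 millimetres = 45100 × 10⁻³ metres = 45.1
  590000 millimetres = 590000 × 10⁻³ metres = 590
Sum: 228 + 45.1 + 590 = 863.1

863.1 metres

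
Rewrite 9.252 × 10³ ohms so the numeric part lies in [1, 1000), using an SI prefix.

= 9.252 × 10³ ohms; 10³ is kilo.

9.252 kiloohms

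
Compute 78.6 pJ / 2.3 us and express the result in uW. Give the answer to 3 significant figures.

34.2 uW

(78.6 × 10⁻¹²) / (2.3 × 10⁻⁶) = 34.174 × 10⁻⁶ W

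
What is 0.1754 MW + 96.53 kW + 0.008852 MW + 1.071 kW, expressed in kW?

281.853 kW

In kW:
  0.1754 MW = 0.1754 × 10^3 kW = 175.4
  96.53 kW → 96.53
  0.008852 MW = 0.008852 × 10^3 kW = 8.852
  1.071 kW → 1.071
Sum: 175.4 + 96.53 + 8.852 + 1.071 = 281.853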